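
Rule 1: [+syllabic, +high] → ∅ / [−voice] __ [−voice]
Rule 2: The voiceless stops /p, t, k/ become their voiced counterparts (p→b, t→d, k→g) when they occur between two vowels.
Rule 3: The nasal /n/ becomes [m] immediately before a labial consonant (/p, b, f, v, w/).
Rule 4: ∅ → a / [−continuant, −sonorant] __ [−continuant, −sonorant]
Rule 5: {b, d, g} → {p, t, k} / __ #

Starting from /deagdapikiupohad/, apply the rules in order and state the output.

Rule 1 (high vowel syncope): /i/ is a high vowel flanked by voiceless consonants /p/ and /k/, so it deletes. /deagdapikiupohad/ → deagdapkiupohad.
Rule 2 (intervocalic voicing): /p/ is a voiceless stop between vowels /u/ and /o/, so it voices to [b]. /deagdapkiupohad/ → deagdapkiubohad.
Rule 3 (nasal place assimilation): no segment meets the environment; /deagdapkiubohad/ is unchanged.
Rule 4 (stop-cluster a-epenthesis): /g/ and /d/ form a stop–stop cluster, so [a] is inserted between them. /p/ and /k/ form a stop–stop cluster, so [a] is inserted between them. /deagdapkiubohad/ → deagadapakiubohad.
Rule 5 (final devoicing): /d/ is a voiced stop in word-final position, so it devoices to [t]. /deagadapakiubohad/ → deagadapakiubohat.

deagadapakiubohat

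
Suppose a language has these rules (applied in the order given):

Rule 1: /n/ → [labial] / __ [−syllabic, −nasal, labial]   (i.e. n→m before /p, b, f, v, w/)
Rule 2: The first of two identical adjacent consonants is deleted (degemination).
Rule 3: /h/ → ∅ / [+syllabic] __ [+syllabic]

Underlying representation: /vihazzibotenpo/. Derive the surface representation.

viazibotempo

Rule 1 (nasal place assimilation): /n/ precedes the labial consonant /p/, so it assimilates in place to [m]. /vihazzibotenpo/ → vihazzibotempo.
Rule 2 (degemination): /zz/ is a geminate; the first /z/ deletes. /vihazzibotempo/ → vihazibotempo.
Rule 3 (intervocalic h-deletion): /h/ occurs between vowels /i/ and /a/, so it deletes. /vihazibotempo/ → viazibotempo.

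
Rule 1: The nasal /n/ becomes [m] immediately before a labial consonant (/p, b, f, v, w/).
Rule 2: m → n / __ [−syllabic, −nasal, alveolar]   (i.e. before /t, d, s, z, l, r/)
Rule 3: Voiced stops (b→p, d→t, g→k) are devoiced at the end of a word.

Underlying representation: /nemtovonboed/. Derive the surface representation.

Rule 1 (nasal place assimilation): /n/ precedes the labial consonant /b/, so it assimilates in place to [m]. /nemtovonboed/ → nemtovomboed.
Rule 2 (nasal place assimilation): /m/ precedes the alveolar consonant /t/, so it assimilates in place to [n]. /nemtovomboed/ → nentovomboed.
Rule 3 (final devoicing): /d/ is a voiced stop in word-final position, so it devoices to [t]. /nentovomboed/ → nentovomboet.

nentovomboet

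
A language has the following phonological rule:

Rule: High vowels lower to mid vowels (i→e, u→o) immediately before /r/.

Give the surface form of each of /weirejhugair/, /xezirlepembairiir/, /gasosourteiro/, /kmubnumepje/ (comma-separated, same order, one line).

weerejhugaer, xezerlepembaerier, gasosoorteero, kmubnumepje

/weirejhugair/: /i/ is a high vowel immediately before /r/, so it lowers to [e]. /i/ is a high vowel immediately before /r/, so it lowers to [e]. → [weerejhugaer].
/xezirlepembairiir/: /i/ is a high vowel immediately before /r/, so it lowers to [e]. /i/ is a high vowel immediately before /r/, so it lowers to [e]. /i/ is a high vowel immediately before /r/, so it lowers to [e]. → [xezerlepembaerier].
/gasosourteiro/: /u/ is a high vowel immediately before /r/, so it lowers to [o]. /i/ is a high vowel immediately before /r/, so it lowers to [e]. → [gasosoorteero].
/kmubnumepje/: the rule's environment is not met; surfaces unchanged as [kmubnumepje].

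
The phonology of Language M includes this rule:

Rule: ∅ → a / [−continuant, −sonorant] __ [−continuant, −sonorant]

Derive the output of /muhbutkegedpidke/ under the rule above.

muhbutakegedapidake

/t/ and /k/ form a stop–stop cluster, so [a] is inserted between them.
/d/ and /p/ form a stop–stop cluster, so [a] is inserted between them.
/d/ and /k/ form a stop–stop cluster, so [a] is inserted between them.
Surface form: [muhbutakegedapidake].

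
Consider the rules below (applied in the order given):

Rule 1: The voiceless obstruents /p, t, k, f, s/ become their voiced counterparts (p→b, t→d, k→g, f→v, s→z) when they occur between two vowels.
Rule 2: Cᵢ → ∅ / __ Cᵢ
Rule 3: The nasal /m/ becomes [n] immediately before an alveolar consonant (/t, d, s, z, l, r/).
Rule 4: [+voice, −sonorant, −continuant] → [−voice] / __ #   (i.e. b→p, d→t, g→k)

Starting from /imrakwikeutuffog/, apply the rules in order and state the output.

inrakwigeudufok

Rule 1 (intervocalic voicing): /k/ is a voiceless obstruent between vowels /i/ and /e/, so it voices to [g]. /t/ is a voiceless obstruent between vowels /u/ and /u/, so it voices to [d]. /imrakwikeutuffog/ → imrakwigeuduffog.
Rule 2 (degemination): /ff/ is a geminate; the first /f/ deletes. /imrakwigeuduffog/ → imrakwigeudufog.
Rule 3 (nasal place assimilation): /m/ precedes the alveolar consonant /r/, so it assimilates in place to [n]. /imrakwigeudufog/ → inrakwigeudufog.
Rule 4 (final devoicing): /g/ is a voiced stop in word-final position, so it devoices to [k]. /inrakwigeudufog/ → inrakwigeudufok.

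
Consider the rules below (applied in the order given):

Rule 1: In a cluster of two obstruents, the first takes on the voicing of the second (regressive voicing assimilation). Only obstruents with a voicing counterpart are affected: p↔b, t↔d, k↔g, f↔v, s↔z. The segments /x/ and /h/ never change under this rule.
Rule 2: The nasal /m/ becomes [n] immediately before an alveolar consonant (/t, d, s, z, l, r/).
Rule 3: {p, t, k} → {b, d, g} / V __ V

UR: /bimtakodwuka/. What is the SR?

bintagodwuga

Rule 1 (regressive voicing assimilation): no segment meets the environment; /bimtakodwuka/ is unchanged.
Rule 2 (nasal place assimilation): /m/ precedes the alveolar consonant /t/, so it assimilates in place to [n]. /bimtakodwuka/ → bintakodwuka.
Rule 3 (intervocalic voicing): /k/ is a voiceless stop between vowels /a/ and /o/, so it voices to [g]. /k/ is a voiceless stop between vowels /u/ and /a/, so it voices to [g]. /bintakodwuka/ → bintagodwuga.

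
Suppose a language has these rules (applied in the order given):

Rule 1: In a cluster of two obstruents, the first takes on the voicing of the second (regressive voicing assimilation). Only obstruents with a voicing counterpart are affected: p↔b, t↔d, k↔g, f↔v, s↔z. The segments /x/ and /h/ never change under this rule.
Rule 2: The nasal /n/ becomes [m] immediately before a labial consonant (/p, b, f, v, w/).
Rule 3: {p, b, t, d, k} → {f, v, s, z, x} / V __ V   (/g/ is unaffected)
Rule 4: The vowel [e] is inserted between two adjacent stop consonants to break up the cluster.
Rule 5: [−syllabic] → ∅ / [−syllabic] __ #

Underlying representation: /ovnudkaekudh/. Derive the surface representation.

Rule 1 (regressive voicing assimilation): /d/ precedes the voiceless obstruent /k/, so it devoices to [t] by assimilation. /d/ precedes the voiceless obstruent /h/, so it devoices to [t] by assimilation. /ovnudkaekudh/ → ovnutkaekuth.
Rule 2 (nasal place assimilation): no segment meets the environment; /ovnutkaekuth/ is unchanged.
Rule 3 (intervocalic spirantization): /k/ is a stop between vowels /e/ and /u/, so it spirantizes to the fricative [x]. /ovnutkaekuth/ → ovnutkaexuth.
Rule 4 (stop-cluster e-epenthesis): /t/ and /k/ form a stop–stop cluster, so [e] is inserted between them. /ovnutkaexuth/ → ovnutekaexuth.
Rule 5 (final cluster simplification): /h/ is the second consonant of a word-final cluster /th/, so it deletes. /ovnutekaexuth/ → ovnutekaexut.

ovnutekaexut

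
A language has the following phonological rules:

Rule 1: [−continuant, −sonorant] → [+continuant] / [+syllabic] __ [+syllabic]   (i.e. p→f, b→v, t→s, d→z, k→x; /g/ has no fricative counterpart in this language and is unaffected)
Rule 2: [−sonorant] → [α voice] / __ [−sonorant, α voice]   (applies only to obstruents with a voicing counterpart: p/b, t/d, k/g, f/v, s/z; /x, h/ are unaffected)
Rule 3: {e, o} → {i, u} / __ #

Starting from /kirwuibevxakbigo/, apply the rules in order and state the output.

Rule 1 (intervocalic spirantization): /b/ is a stop between vowels /i/ and /e/, so it spirantizes to the fricative [v]. /kirwuibevxakbigo/ → kirwuivevxakbigo.
Rule 2 (regressive voicing assimilation): /v/ precedes the voiceless obstruent /x/, so it devoices to [f] by assimilation. /k/ precedes the voiced obstruent /b/, so it voices to [g] by assimilation. /kirwuivevxakbigo/ → kirwuivefxagbigo.
Rule 3 (final vowel raising): /o/ is a mid vowel in word-final position, so it raises to [u]. /kirwuivefxagbigo/ → kirwuivefxagbigu.

kirwuivefxagbigu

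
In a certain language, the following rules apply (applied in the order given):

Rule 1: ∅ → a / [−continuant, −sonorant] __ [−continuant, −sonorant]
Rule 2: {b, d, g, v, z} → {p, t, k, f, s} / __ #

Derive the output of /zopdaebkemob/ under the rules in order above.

Rule 1 (stop-cluster a-epenthesis): /p/ and /d/ form a stop–stop cluster, so [a] is inserted between them. /b/ and /k/ form a stop–stop cluster, so [a] is inserted between them. /zopdaebkemob/ → zopadaebakemob.
Rule 2 (final devoicing): /b/ is a voiced obstruent in word-final position, so it devoices to [p]. /zopadaebakemob/ → zopadaebakemop.

zopadaebakemop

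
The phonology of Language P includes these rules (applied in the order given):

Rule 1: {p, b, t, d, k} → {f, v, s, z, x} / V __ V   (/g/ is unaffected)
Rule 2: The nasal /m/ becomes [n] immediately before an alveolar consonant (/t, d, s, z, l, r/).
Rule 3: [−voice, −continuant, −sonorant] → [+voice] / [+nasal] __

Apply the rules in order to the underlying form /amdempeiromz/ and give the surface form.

Rule 1 (intervocalic spirantization): no segment meets the environment; /amdempeiromz/ is unchanged.
Rule 2 (nasal place assimilation): /m/ precedes the alveolar consonant /d/, so it assimilates in place to [n]. /m/ precedes the alveolar consonant /z/, so it assimilates in place to [n]. /amdempeiromz/ → andempeironz.
Rule 3 (post-nasal voicing): /p/ is a voiceless stop immediately after the nasal /m/, so it voices to [b]. /andempeironz/ → andembeironz.

andembeironz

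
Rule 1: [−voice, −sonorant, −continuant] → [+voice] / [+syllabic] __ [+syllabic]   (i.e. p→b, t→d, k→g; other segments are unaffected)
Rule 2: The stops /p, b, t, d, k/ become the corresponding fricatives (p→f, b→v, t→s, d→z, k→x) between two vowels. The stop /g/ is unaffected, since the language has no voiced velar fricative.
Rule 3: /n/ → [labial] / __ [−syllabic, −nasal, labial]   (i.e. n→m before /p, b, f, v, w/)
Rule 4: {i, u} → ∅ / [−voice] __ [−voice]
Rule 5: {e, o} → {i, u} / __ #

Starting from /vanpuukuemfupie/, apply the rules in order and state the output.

Rule 1 (intervocalic voicing): /k/ is a voiceless stop between vowels /u/ and /u/, so it voices to [g]. /p/ is a voiceless stop between vowels /u/ and /i/, so it voices to [b]. /vanpuukuemfupie/ → vanpuuguemfubie.
Rule 2 (intervocalic spirantization): /b/ is a stop between vowels /u/ and /i/, so it spirantizes to the fricative [v]. /vanpuuguemfubie/ → vanpuuguemfuvie.
Rule 3 (nasal place assimilation): /n/ precedes the labial consonant /p/, so it assimilates in place to [m]. /vanpuuguemfuvie/ → vampuuguemfuvie.
Rule 4 (high vowel syncope): no segment meets the environment; /vampuuguemfuvie/ is unchanged.
Rule 5 (final vowel raising): /e/ is a mid vowel in word-final position, so it raises to [i]. /vampuuguemfuvie/ → vampuuguemfuvii.

vampuuguemfuvii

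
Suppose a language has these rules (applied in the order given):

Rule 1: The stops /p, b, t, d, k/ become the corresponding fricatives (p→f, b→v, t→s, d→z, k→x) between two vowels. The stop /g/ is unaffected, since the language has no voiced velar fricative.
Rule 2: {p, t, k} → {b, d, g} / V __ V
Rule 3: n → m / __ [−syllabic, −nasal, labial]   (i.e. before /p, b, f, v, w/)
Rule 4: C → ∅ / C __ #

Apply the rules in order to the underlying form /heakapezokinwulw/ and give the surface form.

Rule 1 (intervocalic spirantization): /k/ is a stop between vowels /a/ and /a/, so it spirantizes to the fricative [x]. /p/ is a stop between vowels /a/ and /e/, so it spirantizes to the fricative [f]. /k/ is a stop between vowels /o/ and /i/, so it spirantizes to the fricative [x]. /heakapezokinwulw/ → heaxafezoxinwulw.
Rule 2 (intervocalic voicing): no segment meets the environment; /heaxafezoxinwulw/ is unchanged.
Rule 3 (nasal place assimilation): /n/ precedes the labial consonant /w/, so it assimilates in place to [m]. /heaxafezoxinwulw/ → heaxafezoximwulw.
Rule 4 (final cluster simplification): /w/ is the second consonant of a word-final cluster /lw/, so it deletes. /heaxafezoximwulw/ → heaxafezoximwul.

heaxafezoximwul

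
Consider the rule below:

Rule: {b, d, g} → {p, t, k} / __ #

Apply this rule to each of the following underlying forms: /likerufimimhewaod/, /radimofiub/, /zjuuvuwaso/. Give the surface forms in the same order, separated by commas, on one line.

likerufimimhewaot, radimofiup, zjuuvuwaso

/likerufimimhewaod/: /d/ is a voiced stop in word-final position, so it devoices to [t]. → [likerufimimhewaot].
/radimofiub/: /b/ is a voiced stop in word-final position, so it devoices to [p]. → [radimofiup].
/zjuuvuwaso/: the rule's environment is not met; surfaces unchanged as [zjuuvuwaso].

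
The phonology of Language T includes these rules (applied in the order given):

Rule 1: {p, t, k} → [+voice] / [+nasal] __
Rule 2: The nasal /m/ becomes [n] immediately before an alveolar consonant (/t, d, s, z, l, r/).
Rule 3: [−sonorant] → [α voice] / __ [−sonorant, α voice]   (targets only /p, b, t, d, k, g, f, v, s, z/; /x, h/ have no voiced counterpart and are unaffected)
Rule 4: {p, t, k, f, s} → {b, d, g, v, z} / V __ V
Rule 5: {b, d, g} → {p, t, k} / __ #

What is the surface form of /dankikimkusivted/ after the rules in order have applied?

Rule 1 (post-nasal voicing): /k/ is a voiceless stop immediately after the nasal /n/, so it voices to [g]. /k/ is a voiceless stop immediately after the nasal /m/, so it voices to [g]. /dankikimkusivted/ → dangikimgusivted.
Rule 2 (nasal place assimilation): no segment meets the environment; /dangikimgusivted/ is unchanged.
Rule 3 (regressive voicing assimilation): /v/ precedes the voiceless obstruent /t/, so it devoices to [f] by assimilation. /dangikimgusivted/ → dangikimgusifted.
Rule 4 (intervocalic voicing): /k/ is a voiceless obstruent between vowels /i/ and /i/, so it voices to [g]. /s/ is a voiceless obstruent between vowels /u/ and /i/, so it voices to [z]. /dangikimgusifted/ → dangigimguzifted.
Rule 5 (final devoicing): /d/ is a voiced stop in word-final position, so it devoices to [t]. /dangigimguzifted/ → dangigimguziftet.

dangigimguziftet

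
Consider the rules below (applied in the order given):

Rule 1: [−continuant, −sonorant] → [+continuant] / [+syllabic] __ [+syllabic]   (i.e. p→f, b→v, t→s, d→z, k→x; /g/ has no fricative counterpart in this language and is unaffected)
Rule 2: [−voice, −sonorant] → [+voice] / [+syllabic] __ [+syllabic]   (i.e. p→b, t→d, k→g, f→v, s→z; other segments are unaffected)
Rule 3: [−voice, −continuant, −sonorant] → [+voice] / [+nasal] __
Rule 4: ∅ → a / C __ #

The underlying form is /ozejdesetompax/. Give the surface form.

Rule 1 (intervocalic spirantization): /t/ is a stop between vowels /e/ and /o/, so it spirantizes to the fricative [s]. /ozejdesetompax/ → ozejdesesompax.
Rule 2 (intervocalic voicing): /s/ is a voiceless obstruent between vowels /e/ and /e/, so it voices to [z]. /s/ is a voiceless obstruent between vowels /e/ and /o/, so it voices to [z]. /ozejdesesompax/ → ozejdezezompax.
Rule 3 (post-nasal voicing): /p/ is a voiceless stop immediately after the nasal /m/, so it voices to [b]. /ozejdezezompax/ → ozejdezezombax.
Rule 4 (final a-epenthesis): the form ends in the consonant /x/, so [a] is inserted word-finally. /ozejdezezombax/ → ozejdezezombaxa.

ozejdezezombaxa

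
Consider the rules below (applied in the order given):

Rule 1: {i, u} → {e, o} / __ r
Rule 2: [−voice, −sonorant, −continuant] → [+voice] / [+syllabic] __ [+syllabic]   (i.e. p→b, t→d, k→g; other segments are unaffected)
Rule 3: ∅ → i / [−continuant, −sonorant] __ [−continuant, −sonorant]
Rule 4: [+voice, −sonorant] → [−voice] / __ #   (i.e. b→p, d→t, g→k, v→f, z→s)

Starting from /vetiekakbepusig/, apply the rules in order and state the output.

Rule 1 (pre-rhotic lowering): no segment meets the environment; /vetiekakbepusig/ is unchanged.
Rule 2 (intervocalic voicing): /t/ is a voiceless stop between vowels /e/ and /i/, so it voices to [d]. /k/ is a voiceless stop between vowels /e/ and /a/, so it voices to [g]. /p/ is a voiceless stop between vowels /e/ and /u/, so it voices to [b]. /vetiekakbepusig/ → vediegakbebusig.
Rule 3 (stop-cluster i-epenthesis): /k/ and /b/ form a stop–stop cluster, so [i] is inserted between them. /vediegakbebusig/ → vediegakibebusig.
Rule 4 (final devoicing): /g/ is a voiced obstruent in word-final position, so it devoices to [k]. /vediegakibebusig/ → vediegakibebusik.

vediegakibebusik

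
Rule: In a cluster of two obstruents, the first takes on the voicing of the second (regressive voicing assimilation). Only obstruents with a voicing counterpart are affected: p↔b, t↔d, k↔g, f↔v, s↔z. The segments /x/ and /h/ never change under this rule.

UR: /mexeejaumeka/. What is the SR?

mexeejaumeka

No segment of /mexeejaumeka/ meets the structural description of the rule, so the form surfaces unchanged.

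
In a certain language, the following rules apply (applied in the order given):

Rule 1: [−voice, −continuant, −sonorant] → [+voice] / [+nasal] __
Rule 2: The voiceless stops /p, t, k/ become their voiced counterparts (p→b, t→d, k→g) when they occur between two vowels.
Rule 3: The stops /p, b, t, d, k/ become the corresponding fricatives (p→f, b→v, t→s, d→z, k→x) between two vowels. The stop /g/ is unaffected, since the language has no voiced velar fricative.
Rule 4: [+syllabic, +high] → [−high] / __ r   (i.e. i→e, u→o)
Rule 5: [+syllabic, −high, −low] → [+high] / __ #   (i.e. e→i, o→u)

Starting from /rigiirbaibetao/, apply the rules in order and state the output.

rigierbaivezau

Rule 1 (post-nasal voicing): no segment meets the environment; /rigiirbaibetao/ is unchanged.
Rule 2 (intervocalic voicing): /t/ is a voiceless stop between vowels /e/ and /a/, so it voices to [d]. /rigiirbaibetao/ → rigiirbaibedao.
Rule 3 (intervocalic spirantization): /b/ is a stop between vowels /i/ and /e/, so it spirantizes to the fricative [v]. /d/ is a stop between vowels /e/ and /a/, so it spirantizes to the fricative [z]. /rigiirbaibedao/ → rigiirbaivezao.
Rule 4 (pre-rhotic lowering): /i/ is a high vowel immediately before /r/, so it lowers to [e]. /rigiirbaivezao/ → rigierbaivezao.
Rule 5 (final vowel raising): /o/ is a mid vowel in word-final position, so it raises to [u]. /rigierbaivezao/ → rigierbaivezau.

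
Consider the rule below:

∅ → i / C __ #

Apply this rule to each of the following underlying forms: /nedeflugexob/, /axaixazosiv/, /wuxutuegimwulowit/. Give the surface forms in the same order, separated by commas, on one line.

/nedeflugexob/: the form ends in the consonant /b/, so [i] is inserted word-finally. → [nedeflugexobi].
/axaixazosiv/: the form ends in the consonant /v/, so [i] is inserted word-finally. → [axaixazosivi].
/wuxutuegimwulowit/: the form ends in the consonant /t/, so [i] is inserted word-finally. → [wuxutuegimwulowiti].

nedeflugexobi, axaixazosivi, wuxutuegimwulowiti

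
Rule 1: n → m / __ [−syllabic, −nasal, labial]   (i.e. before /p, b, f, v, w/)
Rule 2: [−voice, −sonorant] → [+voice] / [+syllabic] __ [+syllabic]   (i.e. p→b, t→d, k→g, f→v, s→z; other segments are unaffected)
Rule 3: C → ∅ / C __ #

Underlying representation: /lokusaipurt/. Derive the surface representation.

Rule 1 (nasal place assimilation): no segment meets the environment; /lokusaipurt/ is unchanged.
Rule 2 (intervocalic voicing): /k/ is a voiceless obstruent between vowels /o/ and /u/, so it voices to [g]. /s/ is a voiceless obstruent between vowels /u/ and /a/, so it voices to [z]. /p/ is a voiceless obstruent between vowels /i/ and /u/, so it voices to [b]. /lokusaipurt/ → loguzaiburt.
Rule 3 (final cluster simplification): /t/ is the second consonant of a word-final cluster /rt/, so it deletes. /loguzaiburt/ → loguzaibur.

loguzaibur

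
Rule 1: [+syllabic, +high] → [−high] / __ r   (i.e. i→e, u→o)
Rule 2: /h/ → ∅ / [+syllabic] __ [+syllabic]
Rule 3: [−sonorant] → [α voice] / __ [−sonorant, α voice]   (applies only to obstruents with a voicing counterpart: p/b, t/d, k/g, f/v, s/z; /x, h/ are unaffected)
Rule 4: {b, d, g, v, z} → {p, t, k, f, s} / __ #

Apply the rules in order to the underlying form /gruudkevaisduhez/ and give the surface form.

Rule 1 (pre-rhotic lowering): no segment meets the environment; /gruudkevaisduhez/ is unchanged.
Rule 2 (intervocalic h-deletion): /h/ occurs between vowels /u/ and /e/, so it deletes. /gruudkevaisduhez/ → gruudkevaisduez.
Rule 3 (regressive voicing assimilation): /d/ precedes the voiceless obstruent /k/, so it devoices to [t] by assimilation. /s/ precedes the voiced obstruent /d/, so it voices to [z] by assimilation. /gruudkevaisduez/ → gruutkevaizduez.
Rule 4 (final devoicing): /z/ is a voiced obstruent in word-final position, so it devoices to [s]. /gruutkevaizduez/ → gruutkevaizdues.

gruutkevaizdues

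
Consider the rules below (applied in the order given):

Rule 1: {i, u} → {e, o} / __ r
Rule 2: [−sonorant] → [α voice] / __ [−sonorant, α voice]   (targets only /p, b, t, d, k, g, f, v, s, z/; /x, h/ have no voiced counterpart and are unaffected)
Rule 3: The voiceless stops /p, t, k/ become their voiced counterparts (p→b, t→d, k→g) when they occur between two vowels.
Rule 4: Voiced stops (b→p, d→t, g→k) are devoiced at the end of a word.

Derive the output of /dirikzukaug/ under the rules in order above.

derigzugauk

Rule 1 (pre-rhotic lowering): /i/ is a high vowel immediately before /r/, so it lowers to [e]. /dirikzukaug/ → derikzukaug.
Rule 2 (regressive voicing assimilation): /k/ precedes the voiced obstruent /z/, so it voices to [g] by assimilation. /derikzukaug/ → derigzukaug.
Rule 3 (intervocalic voicing): /k/ is a voiceless stop between vowels /u/ and /a/, so it voices to [g]. /derigzukaug/ → derigzugaug.
Rule 4 (final devoicing): /g/ is a voiced stop in word-final position, so it devoices to [k]. /derigzugaug/ → derigzugauk.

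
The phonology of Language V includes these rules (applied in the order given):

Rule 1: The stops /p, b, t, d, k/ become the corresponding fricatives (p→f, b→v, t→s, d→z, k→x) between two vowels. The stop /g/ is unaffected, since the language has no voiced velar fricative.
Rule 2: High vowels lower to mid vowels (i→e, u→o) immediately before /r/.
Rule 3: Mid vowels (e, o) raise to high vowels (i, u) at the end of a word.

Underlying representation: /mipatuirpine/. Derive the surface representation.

Rule 1 (intervocalic spirantization): /p/ is a stop between vowels /i/ and /a/, so it spirantizes to the fricative [f]. /t/ is a stop between vowels /a/ and /u/, so it spirantizes to the fricative [s]. /mipatuirpine/ → mifasuirpine.
Rule 2 (pre-rhotic lowering): /i/ is a high vowel immediately before /r/, so it lowers to [e]. /mifasuirpine/ → mifasuerpine.
Rule 3 (final vowel raising): /e/ is a mid vowel in word-final position, so it raises to [i]. /mifasuerpine/ → mifasuerpini.

mifasuerpini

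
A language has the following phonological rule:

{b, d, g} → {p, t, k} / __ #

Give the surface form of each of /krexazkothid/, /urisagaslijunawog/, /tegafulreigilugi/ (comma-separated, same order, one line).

/krexazkothid/: /d/ is a voiced stop in word-final position, so it devoices to [t]. → [krexazkothit].
/urisagaslijunawog/: /g/ is a voiced stop in word-final position, so it devoices to [k]. → [urisagaslijunawok].
/tegafulreigilugi/: the rule's environment is not met; surfaces unchanged as [tegafulreigilugi].

krexazkothit, urisagaslijunawok, tegafulreigilugi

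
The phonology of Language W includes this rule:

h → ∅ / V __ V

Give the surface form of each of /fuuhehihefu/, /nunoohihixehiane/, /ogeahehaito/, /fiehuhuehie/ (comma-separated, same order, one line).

/fuuhehihefu/: /h/ occurs between vowels /u/ and /e/, so it deletes. /h/ occurs between vowels /e/ and /i/, so it deletes. /h/ occurs between vowels /i/ and /e/, so it deletes. → [fuueiefu].
/nunoohihixehiane/: /h/ occurs between vowels /o/ and /i/, so it deletes. /h/ occurs between vowels /i/ and /i/, so it deletes. /h/ occurs between vowels /e/ and /i/, so it deletes. → [nunooiixeiane].
/ogeahehaito/: /h/ occurs between vowels /a/ and /e/, so it deletes. /h/ occurs between vowels /e/ and /a/, so it deletes. → [ogeaeaito].
/fiehuhuehie/: /h/ occurs between vowels /e/ and /u/, so it deletes. /h/ occurs between vowels /u/ and /u/, so it deletes. /h/ occurs between vowels /e/ and /i/, so it deletes. → [fieuueie].

fuueiefu, nunooiixeiane, ogeaeaito, fieuueie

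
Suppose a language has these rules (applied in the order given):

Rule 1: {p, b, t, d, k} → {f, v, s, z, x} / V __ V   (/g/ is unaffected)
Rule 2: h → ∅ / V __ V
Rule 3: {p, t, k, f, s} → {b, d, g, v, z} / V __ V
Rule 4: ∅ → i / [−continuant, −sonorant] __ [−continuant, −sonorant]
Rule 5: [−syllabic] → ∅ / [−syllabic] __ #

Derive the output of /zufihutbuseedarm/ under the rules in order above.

Rule 1 (intervocalic spirantization): /d/ is a stop between vowels /e/ and /a/, so it spirantizes to the fricative [z]. /zufihutbuseedarm/ → zufihutbuseezarm.
Rule 2 (intervocalic h-deletion): /h/ occurs between vowels /i/ and /u/, so it deletes. /zufihutbuseezarm/ → zufiutbuseezarm.
Rule 3 (intervocalic voicing): /f/ is a voiceless obstruent between vowels /u/ and /i/, so it voices to [v]. /s/ is a voiceless obstruent between vowels /u/ and /e/, so it voices to [z]. /zufiutbuseezarm/ → zuviutbuzeezarm.
Rule 4 (stop-cluster i-epenthesis): /t/ and /b/ form a stop–stop cluster, so [i] is inserted between them. /zuviutbuzeezarm/ → zuviutibuzeezarm.
Rule 5 (final cluster simplification): /m/ is the second consonant of a word-final cluster /rm/, so it deletes. /zuviutibuzeezarm/ → zuviutibuzeezar.

zuviutibuzeezar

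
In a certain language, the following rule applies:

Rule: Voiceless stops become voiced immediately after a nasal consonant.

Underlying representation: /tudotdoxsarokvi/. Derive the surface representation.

tudotdoxsarokvi

No segment of /tudotdoxsarokvi/ meets the structural description of the rule, so the form surfaces unchanged.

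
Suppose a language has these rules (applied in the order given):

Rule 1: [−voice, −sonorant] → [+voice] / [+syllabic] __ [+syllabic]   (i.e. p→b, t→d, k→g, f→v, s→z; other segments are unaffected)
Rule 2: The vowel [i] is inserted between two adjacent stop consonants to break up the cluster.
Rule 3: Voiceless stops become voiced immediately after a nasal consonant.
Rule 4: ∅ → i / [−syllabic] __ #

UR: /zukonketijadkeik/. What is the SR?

zugongedijadikeiki

Rule 1 (intervocalic voicing): /k/ is a voiceless obstruent between vowels /u/ and /o/, so it voices to [g]. /t/ is a voiceless obstruent between vowels /e/ and /i/, so it voices to [d]. /zukonketijadkeik/ → zugonkedijadkeik.
Rule 2 (stop-cluster i-epenthesis): /d/ and /k/ form a stop–stop cluster, so [i] is inserted between them. /zugonkedijadkeik/ → zugonkedijadikeik.
Rule 3 (post-nasal voicing): /k/ is a voiceless stop immediately after the nasal /n/, so it voices to [g]. /zugonkedijadikeik/ → zugongedijadikeik.
Rule 4 (final i-epenthesis): the form ends in the consonant /k/, so [i] is inserted word-finally. /zugongedijadikeik/ → zugongedijadikeiki.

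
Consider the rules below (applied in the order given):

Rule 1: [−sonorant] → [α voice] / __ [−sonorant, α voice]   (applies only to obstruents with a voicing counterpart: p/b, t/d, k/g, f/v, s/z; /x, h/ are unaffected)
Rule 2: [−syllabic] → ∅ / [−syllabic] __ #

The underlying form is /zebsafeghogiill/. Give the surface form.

Rule 1 (regressive voicing assimilation): /b/ precedes the voiceless obstruent /s/, so it devoices to [p] by assimilation. /g/ precedes the voiceless obstruent /h/, so it devoices to [k] by assimilation. /zebsafeghogiill/ → zepsafekhogiill.
Rule 2 (final cluster simplification): /l/ is the second consonant of a word-final cluster /ll/, so it deletes. /zepsafekhogiill/ → zepsafekhogiil.

zepsafekhogiil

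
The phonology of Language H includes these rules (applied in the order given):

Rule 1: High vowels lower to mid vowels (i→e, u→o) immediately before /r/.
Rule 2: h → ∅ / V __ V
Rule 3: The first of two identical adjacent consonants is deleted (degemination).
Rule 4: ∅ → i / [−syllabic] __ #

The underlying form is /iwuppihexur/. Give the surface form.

Rule 1 (pre-rhotic lowering): /u/ is a high vowel immediately before /r/, so it lowers to [o]. /iwuppihexur/ → iwuppihexor.
Rule 2 (intervocalic h-deletion): /h/ occurs between vowels /i/ and /e/, so it deletes. /iwuppihexor/ → iwuppiexor.
Rule 3 (degemination): /pp/ is a geminate; the first /p/ deletes. /iwuppiexor/ → iwupiexor.
Rule 4 (final i-epenthesis): the form ends in the consonant /r/, so [i] is inserted word-finally. /iwupiexor/ → iwupiexori.

iwupiexori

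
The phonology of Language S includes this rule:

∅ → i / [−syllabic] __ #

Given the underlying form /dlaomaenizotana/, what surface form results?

dlaomaenizotana

No segment of /dlaomaenizotana/ meets the structural description of the rule, so the form surfaces unchanged.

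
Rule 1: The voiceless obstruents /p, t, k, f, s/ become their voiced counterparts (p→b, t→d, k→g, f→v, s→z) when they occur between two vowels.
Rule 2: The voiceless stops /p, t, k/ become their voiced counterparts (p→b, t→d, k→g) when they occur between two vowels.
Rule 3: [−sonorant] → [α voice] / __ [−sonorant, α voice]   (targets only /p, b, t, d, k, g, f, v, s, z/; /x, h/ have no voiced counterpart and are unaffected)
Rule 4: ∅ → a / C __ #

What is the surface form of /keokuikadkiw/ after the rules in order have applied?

Rule 1 (intervocalic voicing): /k/ is a voiceless obstruent between vowels /o/ and /u/, so it voices to [g]. /k/ is a voiceless obstruent between vowels /i/ and /a/, so it voices to [g]. /keokuikadkiw/ → keoguigadkiw.
Rule 2 (intervocalic voicing): no segment meets the environment; /keoguigadkiw/ is unchanged.
Rule 3 (regressive voicing assimilation): /d/ precedes the voiceless obstruent /k/, so it devoices to [t] by assimilation. /keoguigadkiw/ → keoguigatkiw.
Rule 4 (final a-epenthesis): the form ends in the consonant /w/, so [a] is inserted word-finally. /keoguigatkiw/ → keoguigatkiwa.

keoguigatkiwa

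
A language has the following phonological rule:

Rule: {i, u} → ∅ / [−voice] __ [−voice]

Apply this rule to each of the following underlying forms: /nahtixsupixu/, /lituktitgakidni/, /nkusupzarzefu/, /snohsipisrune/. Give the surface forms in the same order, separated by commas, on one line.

/nahtixsupixu/: /i/ is a high vowel flanked by voiceless consonants /t/ and /x/, so it deletes. /u/ is a high vowel flanked by voiceless consonants /s/ and /p/, so it deletes. /i/ is a high vowel flanked by voiceless consonants /p/ and /x/, so it deletes. → [nahtxspxu].
/lituktitgakidni/: /u/ is a high vowel flanked by voiceless consonants /t/ and /k/, so it deletes. /i/ is a high vowel flanked by voiceless consonants /t/ and /t/, so it deletes. → [litkttgakidni].
/nkusupzarzefu/: /u/ is a high vowel flanked by voiceless consonants /k/ and /s/, so it deletes. /u/ is a high vowel flanked by voiceless consonants /s/ and /p/, so it deletes. → [nkspzarzefu].
/snohsipisrune/: /i/ is a high vowel flanked by voiceless consonants /s/ and /p/, so it deletes. /i/ is a high vowel flanked by voiceless consonants /p/ and /s/, so it deletes. → [snohspsrune].

nahtxspxu, litkttgakidni, nkspzarzefu, snohspsrune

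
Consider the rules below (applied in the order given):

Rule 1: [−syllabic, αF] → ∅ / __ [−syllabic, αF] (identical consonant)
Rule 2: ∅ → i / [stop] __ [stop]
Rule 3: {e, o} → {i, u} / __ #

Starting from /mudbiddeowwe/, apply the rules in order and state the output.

Rule 1 (degemination): /dd/ is a geminate; the first /d/ deletes. /ww/ is a geminate; the first /w/ deletes. /mudbiddeowwe/ → mudbideowe.
Rule 2 (stop-cluster i-epenthesis): /d/ and /b/ form a stop–stop cluster, so [i] is inserted between them. /mudbideowe/ → mudibideowe.
Rule 3 (final vowel raising): /e/ is a mid vowel in word-final position, so it raises to [i]. /mudibideowe/ → mudibideowi.

mudibideowi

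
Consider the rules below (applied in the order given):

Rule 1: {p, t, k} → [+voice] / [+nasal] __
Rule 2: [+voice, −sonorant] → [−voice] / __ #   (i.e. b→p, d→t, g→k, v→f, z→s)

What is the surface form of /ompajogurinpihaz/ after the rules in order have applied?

Rule 1 (post-nasal voicing): /p/ is a voiceless stop immediately after the nasal /m/, so it voices to [b]. /p/ is a voiceless stop immediately after the nasal /n/, so it voices to [b]. /ompajogurinpihaz/ → ombajogurinbihaz.
Rule 2 (final devoicing): /z/ is a voiced obstruent in word-final position, so it devoices to [s]. /ombajogurinbihaz/ → ombajogurinbihas.

ombajogurinbihas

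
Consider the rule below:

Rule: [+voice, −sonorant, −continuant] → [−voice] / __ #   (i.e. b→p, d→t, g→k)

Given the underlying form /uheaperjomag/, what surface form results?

uheaperjomak

/g/ is a voiced stop in word-final position, so it devoices to [k].
Surface form: [uheaperjomak].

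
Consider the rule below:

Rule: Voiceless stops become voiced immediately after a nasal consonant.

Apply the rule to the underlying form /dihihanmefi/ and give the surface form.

dihihanmefi

No segment of /dihihanmefi/ meets the structural description of the rule, so the form surfaces unchanged.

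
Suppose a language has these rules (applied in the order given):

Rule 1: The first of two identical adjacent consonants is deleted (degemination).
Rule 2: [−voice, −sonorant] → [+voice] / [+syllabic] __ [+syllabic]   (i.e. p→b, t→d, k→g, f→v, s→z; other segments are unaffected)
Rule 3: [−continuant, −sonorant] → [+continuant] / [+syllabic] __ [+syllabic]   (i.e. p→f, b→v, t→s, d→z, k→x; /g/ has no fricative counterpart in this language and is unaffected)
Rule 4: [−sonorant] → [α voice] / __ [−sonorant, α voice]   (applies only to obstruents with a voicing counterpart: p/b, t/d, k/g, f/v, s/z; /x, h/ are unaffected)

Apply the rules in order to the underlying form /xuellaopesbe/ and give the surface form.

xuelaovezbe

Rule 1 (degemination): /ll/ is a geminate; the first /l/ deletes. /xuellaopesbe/ → xuelaopesbe.
Rule 2 (intervocalic voicing): /p/ is a voiceless obstruent between vowels /o/ and /e/, so it voices to [b]. /xuelaopesbe/ → xuelaobesbe.
Rule 3 (intervocalic spirantization): /b/ is a stop between vowels /o/ and /e/, so it spirantizes to the fricative [v]. /xuelaobesbe/ → xuelaovesbe.
Rule 4 (regressive voicing assimilation): /s/ precedes the voiced obstruent /b/, so it voices to [z] by assimilation. /xuelaovesbe/ → xuelaovezbe.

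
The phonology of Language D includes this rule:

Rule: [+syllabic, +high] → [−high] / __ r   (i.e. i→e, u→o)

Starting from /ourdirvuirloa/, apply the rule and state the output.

oordervuerloa

/u/ is a high vowel immediately before /r/, so it lowers to [o].
/i/ is a high vowel immediately before /r/, so it lowers to [e].
/i/ is a high vowel immediately before /r/, so it lowers to [e].
The other instance of /u/ does not occur in the required environment and remains unchanged.
Surface form: [oordervuerloa].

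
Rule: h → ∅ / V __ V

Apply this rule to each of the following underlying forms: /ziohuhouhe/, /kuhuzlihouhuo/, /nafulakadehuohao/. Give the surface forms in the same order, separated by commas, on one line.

/ziohuhouhe/: /h/ occurs between vowels /o/ and /u/, so it deletes. /h/ occurs between vowels /u/ and /o/, so it deletes. /h/ occurs between vowels /u/ and /e/, so it deletes. → [ziououe].
/kuhuzlihouhuo/: /h/ occurs between vowels /u/ and /u/, so it deletes. /h/ occurs between vowels /i/ and /o/, so it deletes. /h/ occurs between vowels /u/ and /u/, so it deletes. → [kuuzliouuo].
/nafulakadehuohao/: /h/ occurs between vowels /e/ and /u/, so it deletes. /h/ occurs between vowels /o/ and /a/, so it deletes. → [nafulakadeuoao].

ziououe, kuuzliouuo, nafulakadeuoao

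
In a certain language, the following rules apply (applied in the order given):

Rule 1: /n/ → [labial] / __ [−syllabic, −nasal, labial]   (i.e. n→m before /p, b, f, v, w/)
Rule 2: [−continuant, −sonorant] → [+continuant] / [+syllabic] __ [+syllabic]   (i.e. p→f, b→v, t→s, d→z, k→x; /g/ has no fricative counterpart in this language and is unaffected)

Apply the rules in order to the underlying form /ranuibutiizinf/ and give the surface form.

Rule 1 (nasal place assimilation): /n/ precedes the labial consonant /f/, so it assimilates in place to [m]. /ranuibutiizinf/ → ranuibutiizimf.
Rule 2 (intervocalic spirantization): /b/ is a stop between vowels /i/ and /u/, so it spirantizes to the fricative [v]. /t/ is a stop between vowels /u/ and /i/, so it spirantizes to the fricative [s]. /ranuibutiizimf/ → ranuivusiizimf.

ranuivusiizimf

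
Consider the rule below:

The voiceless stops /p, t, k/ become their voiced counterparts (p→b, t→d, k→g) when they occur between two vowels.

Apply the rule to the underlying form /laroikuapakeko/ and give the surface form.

/k/ is a voiceless stop between vowels /i/ and /u/, so it voices to [g].
/p/ is a voiceless stop between vowels /a/ and /a/, so it voices to [b].
/k/ is a voiceless stop between vowels /a/ and /e/, so it voices to [g].
/k/ is a voiceless stop between vowels /e/ and /o/, so it voices to [g].
Surface form: [laroiguabagego].

laroiguabagego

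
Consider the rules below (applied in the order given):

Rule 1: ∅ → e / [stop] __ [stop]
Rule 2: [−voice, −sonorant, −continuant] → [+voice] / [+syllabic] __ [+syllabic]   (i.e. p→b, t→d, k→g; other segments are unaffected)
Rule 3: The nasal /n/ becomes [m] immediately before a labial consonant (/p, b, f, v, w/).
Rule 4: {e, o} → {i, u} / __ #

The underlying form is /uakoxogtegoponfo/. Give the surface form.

uagoxogedegobomfu

Rule 1 (stop-cluster e-epenthesis): /g/ and /t/ form a stop–stop cluster, so [e] is inserted between them. /uakoxogtegoponfo/ → uakoxogetegoponfo.
Rule 2 (intervocalic voicing): /k/ is a voiceless stop between vowels /a/ and /o/, so it voices to [g]. /t/ is a voiceless stop between vowels /e/ and /e/, so it voices to [d]. /p/ is a voiceless stop between vowels /o/ and /o/, so it voices to [b]. /uakoxogetegoponfo/ → uagoxogedegobonfo.
Rule 3 (nasal place assimilation): /n/ precedes the labial consonant /f/, so it assimilates in place to [m]. /uagoxogedegobonfo/ → uagoxogedegobomfo.
Rule 4 (final vowel raising): /o/ is a mid vowel in word-final position, so it raises to [u]. /uagoxogedegobomfo/ → uagoxogedegobomfu.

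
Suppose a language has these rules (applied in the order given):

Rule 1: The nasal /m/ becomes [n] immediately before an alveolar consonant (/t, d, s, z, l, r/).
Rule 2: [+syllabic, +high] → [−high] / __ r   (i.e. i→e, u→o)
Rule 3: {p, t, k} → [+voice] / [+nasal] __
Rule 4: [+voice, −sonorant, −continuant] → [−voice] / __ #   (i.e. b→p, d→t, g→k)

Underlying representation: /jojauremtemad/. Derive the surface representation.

jojaorendemat

Rule 1 (nasal place assimilation): /m/ precedes the alveolar consonant /t/, so it assimilates in place to [n]. /jojauremtemad/ → jojaurentemad.
Rule 2 (pre-rhotic lowering): /u/ is a high vowel immediately before /r/, so it lowers to [o]. /jojaurentemad/ → jojaorentemad.
Rule 3 (post-nasal voicing): /t/ is a voiceless stop immediately after the nasal /n/, so it voices to [d]. /jojaorentemad/ → jojaorendemad.
Rule 4 (final devoicing): /d/ is a voiced stop in word-final position, so it devoices to [t]. /jojaorendemad/ → jojaorendemat.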